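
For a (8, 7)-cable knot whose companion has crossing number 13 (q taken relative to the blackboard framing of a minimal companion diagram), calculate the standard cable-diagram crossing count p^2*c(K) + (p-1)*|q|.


Step 1: Each of the c(K) crossings of the companion diagram becomes p*p = p^2 crossings among the p parallel strands, and each of the |q| twists s_1 s_2 ... s_(p-1) adds (p-1) crossings.
  Crossings = p^2 * c(K) + (p-1)*|q|
Step 2: = 8^2 * 13 + (8-1)*7
Step 3: = 64*13 + 7*7
Step 4: = 832 + 49 = 881

881


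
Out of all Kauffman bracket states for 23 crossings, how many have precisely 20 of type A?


We choose which 20 of 23 crossings get A-smoothings.
C(23, 20) = 23! / (20! * 3!)
= 1771

1771


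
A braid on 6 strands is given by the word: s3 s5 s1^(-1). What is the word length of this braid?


The word length counts the number of generators (including inverses).
Listing each generator: s3, s5, s1^(-1)
There are 3 generators in this braid word.

3


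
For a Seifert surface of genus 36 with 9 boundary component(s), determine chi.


chi = 2 - 2g - b
= 2 - 2*36 - 9
= 2 - 72 - 9 = -79

-79


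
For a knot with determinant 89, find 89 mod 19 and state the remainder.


Step 1: A knot is p-colorable if and only if p divides its determinant.
Step 2: Compute 89 mod 19.
89 = 4 * 19 + 13
Step 3: 89 mod 19 = 13
Step 4: The knot is 19-colorable: no

13


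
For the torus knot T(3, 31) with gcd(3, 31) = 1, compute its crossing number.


For a torus knot T(p, q) with gcd(p,q)=1,
the crossing number is min(p*(q-1), q*(p-1)).
p*(q-1) = 3*30 = 90
q*(p-1) = 31*2 = 62
min(90, 62) = 62

62


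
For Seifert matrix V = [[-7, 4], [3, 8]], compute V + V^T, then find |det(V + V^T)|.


Step 1: Form V + V^T where V = [[-7, 4], [3, 8]]
  V^T = [[-7, 3], [4, 8]]
  V + V^T = [[-14, 7], [7, 16]]
Step 2: det(V + V^T) = (-14)*16 - 7*7
  = -224 - 49 = -273
Step 3: Knot determinant = |det(V + V^T)| = |-273| = 273

273


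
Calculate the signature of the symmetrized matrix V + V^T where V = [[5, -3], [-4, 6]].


Step 1: V + V^T = [[10, -7], [-7, 12]]
Step 2: trace = 22, det = 71
Step 3: Discriminant = 22^2 - 4*71 = 200
Step 4: Eigenvalues: 18.0711, 3.92893
Step 5: Signature = (# positive eigenvalues) - (# negative eigenvalues) = 2

2


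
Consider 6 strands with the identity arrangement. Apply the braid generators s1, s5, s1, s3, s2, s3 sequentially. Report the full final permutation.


Starting with identity [1, 2, 3, 4, 5, 6].
Apply generators in sequence:
  After s1: [2, 1, 3, 4, 5, 6]
  After s5: [2, 1, 3, 4, 6, 5]
  After s1: [1, 2, 3, 4, 6, 5]
  After s3: [1, 2, 4, 3, 6, 5]
  After s2: [1, 4, 2, 3, 6, 5]
  After s3: [1, 4, 3, 2, 6, 5]
Final permutation: [1, 4, 3, 2, 6, 5]

[1, 4, 3, 2, 6, 5]


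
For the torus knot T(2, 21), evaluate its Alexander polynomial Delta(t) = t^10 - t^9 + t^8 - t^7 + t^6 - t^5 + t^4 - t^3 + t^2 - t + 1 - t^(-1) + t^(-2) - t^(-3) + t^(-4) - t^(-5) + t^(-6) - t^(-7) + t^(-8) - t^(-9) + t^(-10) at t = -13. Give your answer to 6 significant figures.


Substituting t = -13 into Delta(t) = t^10 - t^9 + t^8 - t^7 + t^6 - t^5 + t^4 - t^3 + t^2 - t + 1 - t^(-1) + t^(-2) - t^(-3) + t^(-4) - t^(-5) + t^(-6) - t^(-7) + t^(-8) - t^(-9) + t^(-10):
Term values: (137858491849) + (10604499373) + (815730721) + (62748517) + (4826809) + (371293) + (28561) + (2197) + (169) + (13) + (1) + (0.0769231) + (0.00591716) + (0.000455166) + (3.50128e-05) + (2.69329e-06) + (2.07176e-07) + (1.59366e-08) + (1.22589e-09) + (9.42996e-11) + (7.25382e-12)
Sum = 1.493466995e+11
Rounded to 6 significant figures: 1.49347e+11

1.49347e+11


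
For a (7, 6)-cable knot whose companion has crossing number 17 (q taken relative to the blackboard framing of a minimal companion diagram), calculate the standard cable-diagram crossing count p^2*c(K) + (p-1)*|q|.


Step 1: Each of the c(K) crossings of the companion diagram becomes p*p = p^2 crossings among the p parallel strands, and each of the |q| twists s_1 s_2 ... s_(p-1) adds (p-1) crossings.
  Crossings = p^2 * c(K) + (p-1)*|q|
Step 2: = 7^2 * 17 + (7-1)*6
Step 3: = 49*17 + 6*6
Step 4: = 833 + 36 = 869

869


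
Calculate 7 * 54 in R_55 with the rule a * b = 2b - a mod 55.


7 * 54 = 2*54 - 7 mod 55
= 108 - 7 mod 55
= 101 mod 55 = 46

46


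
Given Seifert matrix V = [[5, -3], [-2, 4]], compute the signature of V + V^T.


Step 1: V + V^T = [[10, -5], [-5, 8]]
Step 2: trace = 18, det = 55
Step 3: Discriminant = 18^2 - 4*55 = 104
Step 4: Eigenvalues: 14.099, 3.90098
Step 5: Signature = (# positive eigenvalues) - (# negative eigenvalues) = 2

2


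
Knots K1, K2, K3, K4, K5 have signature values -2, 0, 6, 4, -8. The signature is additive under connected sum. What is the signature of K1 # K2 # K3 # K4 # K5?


The signature is additive under connected sum.
signature(K1 # K2 # K3 # K4 # K5) = (-2) + (0) + (6) + (4) + (-8)
= 0

0


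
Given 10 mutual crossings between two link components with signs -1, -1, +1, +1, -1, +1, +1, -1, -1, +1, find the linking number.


Step 1: Count positive crossings: 5
Step 2: Count negative crossings: 5
Step 3: Sum of signs = 5 - 5 = 0
Step 4: Linking number = sum/2 = 0/2 = 0

0


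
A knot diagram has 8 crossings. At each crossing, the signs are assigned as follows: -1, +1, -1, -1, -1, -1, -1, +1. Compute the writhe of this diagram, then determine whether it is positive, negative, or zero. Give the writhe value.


Step 1: Count positive crossings (+1).
Positive crossings: 2
Step 2: Count negative crossings (-1).
Negative crossings: 6
Step 3: Writhe = (positive) - (negative)
w = 2 - 6 = -4
Step 4: |w| = 4, and w is negative

-4


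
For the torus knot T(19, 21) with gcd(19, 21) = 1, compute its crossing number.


For a torus knot T(p, q) with gcd(p,q)=1,
the crossing number is min(p*(q-1), q*(p-1)).
p*(q-1) = 19*20 = 380
q*(p-1) = 21*18 = 378
min(380, 378) = 378

378


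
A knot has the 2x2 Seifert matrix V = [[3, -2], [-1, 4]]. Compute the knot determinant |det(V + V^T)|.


Step 1: Form V + V^T where V = [[3, -2], [-1, 4]]
  V^T = [[3, -1], [-2, 4]]
  V + V^T = [[6, -3], [-3, 8]]
Step 2: det(V + V^T) = 6*8 - (-3)*(-3)
  = 48 - 9 = 39
Step 3: Knot determinant = |det(V + V^T)| = |39| = 39

39


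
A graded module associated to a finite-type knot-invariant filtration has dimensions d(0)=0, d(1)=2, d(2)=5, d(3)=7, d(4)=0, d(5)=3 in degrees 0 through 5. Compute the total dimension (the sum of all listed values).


Total dimension = d(0) + d(1) + ... + d(5)
= 0 + 2 + 5 + 7 + 0 + 3
= 17

17


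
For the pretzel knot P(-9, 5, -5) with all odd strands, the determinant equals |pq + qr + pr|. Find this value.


Step 1: Compute pq + qr + pr.
pq = (-9)*5 = -45
qr = 5*(-5) = -25
pr = (-9)*(-5) = 45
pq + qr + pr = -45 + (-25) + 45 = -25
Step 2: Take absolute value.
det(P(-9,5,-5)) = |-25| = 25

25


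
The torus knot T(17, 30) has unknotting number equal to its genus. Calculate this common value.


For a torus knot T(p,q), both the unknotting number and genus equal (p-1)(q-1)/2.
= (17-1)(30-1)/2
= 16*29/2
= 464/2 = 232

232


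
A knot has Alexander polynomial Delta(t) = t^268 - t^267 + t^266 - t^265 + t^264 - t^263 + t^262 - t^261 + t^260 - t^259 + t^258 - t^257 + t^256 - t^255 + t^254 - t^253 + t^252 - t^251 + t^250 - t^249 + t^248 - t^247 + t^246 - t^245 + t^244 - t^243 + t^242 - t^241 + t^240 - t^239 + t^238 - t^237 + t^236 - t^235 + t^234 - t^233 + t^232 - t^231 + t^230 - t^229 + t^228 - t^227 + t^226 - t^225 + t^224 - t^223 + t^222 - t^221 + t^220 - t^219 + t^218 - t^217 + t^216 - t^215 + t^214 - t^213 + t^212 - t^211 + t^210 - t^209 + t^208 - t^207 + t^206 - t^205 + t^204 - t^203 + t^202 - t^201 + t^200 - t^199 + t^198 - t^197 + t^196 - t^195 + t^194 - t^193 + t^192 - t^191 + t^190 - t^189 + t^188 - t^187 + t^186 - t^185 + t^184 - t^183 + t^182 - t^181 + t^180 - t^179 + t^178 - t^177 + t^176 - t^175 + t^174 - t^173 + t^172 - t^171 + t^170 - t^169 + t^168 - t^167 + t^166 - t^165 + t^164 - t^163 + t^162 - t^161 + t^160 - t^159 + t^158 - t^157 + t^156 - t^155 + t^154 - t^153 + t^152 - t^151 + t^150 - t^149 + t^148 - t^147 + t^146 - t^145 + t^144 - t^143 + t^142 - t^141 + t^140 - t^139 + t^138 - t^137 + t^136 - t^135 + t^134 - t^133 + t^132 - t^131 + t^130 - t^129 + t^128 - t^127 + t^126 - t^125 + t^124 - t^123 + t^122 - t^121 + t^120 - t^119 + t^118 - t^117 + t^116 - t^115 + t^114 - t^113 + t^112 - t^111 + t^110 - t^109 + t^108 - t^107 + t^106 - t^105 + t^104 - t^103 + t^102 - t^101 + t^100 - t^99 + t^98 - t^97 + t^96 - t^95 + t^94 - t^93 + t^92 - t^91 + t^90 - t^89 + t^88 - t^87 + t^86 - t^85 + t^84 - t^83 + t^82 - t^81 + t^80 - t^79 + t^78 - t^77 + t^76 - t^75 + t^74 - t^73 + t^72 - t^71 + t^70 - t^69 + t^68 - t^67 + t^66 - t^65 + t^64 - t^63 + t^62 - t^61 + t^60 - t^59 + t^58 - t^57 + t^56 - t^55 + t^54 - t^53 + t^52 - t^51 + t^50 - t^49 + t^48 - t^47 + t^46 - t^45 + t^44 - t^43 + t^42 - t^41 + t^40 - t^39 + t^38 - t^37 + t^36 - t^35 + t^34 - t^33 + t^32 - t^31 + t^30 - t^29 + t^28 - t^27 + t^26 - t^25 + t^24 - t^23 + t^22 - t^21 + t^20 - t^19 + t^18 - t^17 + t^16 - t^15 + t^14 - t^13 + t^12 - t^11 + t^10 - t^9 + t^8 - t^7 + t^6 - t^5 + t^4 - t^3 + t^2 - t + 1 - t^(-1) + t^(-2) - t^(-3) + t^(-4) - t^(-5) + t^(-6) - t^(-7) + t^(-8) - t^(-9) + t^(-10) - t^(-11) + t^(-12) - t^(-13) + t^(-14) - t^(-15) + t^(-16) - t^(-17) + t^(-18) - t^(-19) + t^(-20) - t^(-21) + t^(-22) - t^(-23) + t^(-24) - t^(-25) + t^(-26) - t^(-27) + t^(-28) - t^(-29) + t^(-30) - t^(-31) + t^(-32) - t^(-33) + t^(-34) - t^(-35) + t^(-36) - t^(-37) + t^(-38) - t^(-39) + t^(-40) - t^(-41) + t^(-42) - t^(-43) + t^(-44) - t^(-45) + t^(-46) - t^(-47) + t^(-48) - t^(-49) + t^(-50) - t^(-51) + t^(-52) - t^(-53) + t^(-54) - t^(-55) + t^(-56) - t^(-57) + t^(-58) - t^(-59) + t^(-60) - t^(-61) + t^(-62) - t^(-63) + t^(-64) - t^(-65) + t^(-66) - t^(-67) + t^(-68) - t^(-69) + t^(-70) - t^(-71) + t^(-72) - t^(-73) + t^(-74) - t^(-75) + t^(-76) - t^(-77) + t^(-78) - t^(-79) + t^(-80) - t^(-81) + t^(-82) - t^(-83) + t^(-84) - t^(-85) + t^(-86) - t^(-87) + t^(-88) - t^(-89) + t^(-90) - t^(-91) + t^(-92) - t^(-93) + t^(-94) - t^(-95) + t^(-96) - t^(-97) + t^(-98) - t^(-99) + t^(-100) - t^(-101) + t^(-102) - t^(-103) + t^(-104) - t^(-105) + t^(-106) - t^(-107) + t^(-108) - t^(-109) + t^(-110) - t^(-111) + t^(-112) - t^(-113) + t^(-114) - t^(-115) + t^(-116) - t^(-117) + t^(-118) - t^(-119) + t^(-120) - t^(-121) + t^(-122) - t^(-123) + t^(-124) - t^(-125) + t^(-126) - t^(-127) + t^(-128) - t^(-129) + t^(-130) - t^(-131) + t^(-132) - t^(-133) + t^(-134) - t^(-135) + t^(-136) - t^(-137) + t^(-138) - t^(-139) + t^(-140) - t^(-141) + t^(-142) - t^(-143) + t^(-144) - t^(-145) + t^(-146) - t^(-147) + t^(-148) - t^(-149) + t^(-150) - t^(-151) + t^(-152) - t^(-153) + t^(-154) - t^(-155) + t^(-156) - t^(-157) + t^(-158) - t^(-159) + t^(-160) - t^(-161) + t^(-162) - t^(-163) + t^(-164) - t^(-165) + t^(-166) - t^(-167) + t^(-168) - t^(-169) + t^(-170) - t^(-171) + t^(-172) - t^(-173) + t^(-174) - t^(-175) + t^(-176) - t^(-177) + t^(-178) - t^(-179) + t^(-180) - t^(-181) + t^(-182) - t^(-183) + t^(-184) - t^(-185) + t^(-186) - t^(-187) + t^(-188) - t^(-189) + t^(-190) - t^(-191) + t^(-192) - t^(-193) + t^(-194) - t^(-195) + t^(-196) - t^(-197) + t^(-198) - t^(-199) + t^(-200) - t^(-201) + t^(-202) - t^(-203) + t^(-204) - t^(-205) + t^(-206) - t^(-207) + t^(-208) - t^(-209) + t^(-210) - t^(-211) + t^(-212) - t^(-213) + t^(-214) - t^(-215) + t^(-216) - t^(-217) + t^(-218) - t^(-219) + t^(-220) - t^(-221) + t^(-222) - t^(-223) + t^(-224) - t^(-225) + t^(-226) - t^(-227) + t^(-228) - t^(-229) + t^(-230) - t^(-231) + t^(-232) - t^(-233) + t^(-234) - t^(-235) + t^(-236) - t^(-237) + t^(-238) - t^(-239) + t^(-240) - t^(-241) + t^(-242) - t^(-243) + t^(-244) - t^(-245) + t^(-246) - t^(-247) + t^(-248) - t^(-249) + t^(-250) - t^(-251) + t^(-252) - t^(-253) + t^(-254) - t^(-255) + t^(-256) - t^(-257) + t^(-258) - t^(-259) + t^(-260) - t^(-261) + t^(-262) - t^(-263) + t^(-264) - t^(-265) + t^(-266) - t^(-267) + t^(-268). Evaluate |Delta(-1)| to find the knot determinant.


Step 1: The polynomial has 537 terms with alternating signs, exponents from 268 down to -268.
Step 2: Substitute t = -1. The i-th term has coefficient (-1)^i and exponent (m-i),
  so its value is (-1)^i * (-1)^(m-i) = (-1)^m = 1 for every i.
Step 3: All 537 terms equal 1, so Delta(-1) = 537 * (1) = 537
Step 4: |Delta(-1)| = 537

537


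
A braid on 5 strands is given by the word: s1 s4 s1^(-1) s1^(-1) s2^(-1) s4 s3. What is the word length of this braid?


The word length counts the number of generators (including inverses).
Listing each generator: s1, s4, s1^(-1), s1^(-1), s2^(-1), s4, s3
There are 7 generators in this braid word.

7


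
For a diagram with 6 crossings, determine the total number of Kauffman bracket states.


Each crossing contributes 2 choices (A-smoothing or B-smoothing).
Total states = 2^6 = 64

64


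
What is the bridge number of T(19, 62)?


The bridge number of T(p,q) is min(p,q).
min(19, 62) = 19

19


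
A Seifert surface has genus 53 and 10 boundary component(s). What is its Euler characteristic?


chi = 2 - 2g - b
= 2 - 2*53 - 10
= 2 - 106 - 10 = -114

-114


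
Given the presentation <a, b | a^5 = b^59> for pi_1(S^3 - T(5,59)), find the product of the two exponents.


The relation is a^5 = b^59.
Product of exponents = 5 * 59
= 295

295


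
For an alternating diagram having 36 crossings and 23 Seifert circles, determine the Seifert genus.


For alternating knots, g = (c - s + 1)/2.
= (36 - 23 + 1)/2
= 14/2 = 7

7


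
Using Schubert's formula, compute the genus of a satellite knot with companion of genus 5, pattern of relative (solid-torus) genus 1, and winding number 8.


Schubert: g(satellite) = g_rel(pattern) + |winding| * g(companion),
where g_rel(pattern) is the genus of the pattern relative to the solid torus.
= 1 + 8 * 5
= 1 + 40 = 41

41


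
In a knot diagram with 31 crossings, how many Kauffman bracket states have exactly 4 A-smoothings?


We choose which 4 of 31 crossings get A-smoothings.
C(31, 4) = 31! / (4! * 27!)
= 31465

31465


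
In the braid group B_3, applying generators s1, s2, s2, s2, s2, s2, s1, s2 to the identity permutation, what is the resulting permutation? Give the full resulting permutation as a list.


Starting with identity [1, 2, 3].
Apply generators in sequence:
  After s1: [2, 1, 3]
  After s2: [2, 3, 1]
  After s2: [2, 1, 3]
  After s2: [2, 3, 1]
  After s2: [2, 1, 3]
  After s2: [2, 3, 1]
  After s1: [3, 2, 1]
  After s2: [3, 1, 2]
Final permutation: [3, 1, 2]

[3, 1, 2]


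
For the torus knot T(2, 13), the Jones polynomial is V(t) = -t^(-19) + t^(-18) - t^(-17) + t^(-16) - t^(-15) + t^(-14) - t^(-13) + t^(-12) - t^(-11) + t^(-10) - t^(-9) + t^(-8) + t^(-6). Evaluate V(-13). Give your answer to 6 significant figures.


Substituting t = -13 into V(t) = -t^(-19) + t^(-18) - t^(-17) + t^(-16) - t^(-15) + t^(-14) - t^(-13) + t^(-12) - t^(-11) + t^(-10) - t^(-9) + t^(-8) + t^(-6):
  (-)t^(-19) = 6.84032e-22
  (+)t^(-18) = 8.89241e-21
  (-)t^(-17) = 1.15601e-19
  (+)t^(-16) = 1.50282e-18
  (-)t^(-15) = 1.95366e-17
  (+)t^(-14) = 2.53976e-16
  (-)t^(-13) = 3.30169e-15
  (+)t^(-12) = 4.2922e-14
  (-)t^(-11) = 5.57986e-13
  (+)t^(-10) = 7.25382e-12
  (-)t^(-9) = 9.42996e-11
  (+)t^(-8) = 1.22589e-09
  (+)t^(-6) = 2.07176e-07
Sum = (6.84032e-22) + (8.89241e-21) + (1.15601e-19) + (1.50282e-18) + (1.95366e-17) + (2.53976e-16) + (3.30169e-15) + (4.2922e-14) + (5.57986e-13) + (7.25382e-12) + (9.42996e-11) + (1.22589e-09) + (2.07176e-07)
= 2.085042637e-07
Rounded to 6 significant figures: 2.08504e-07

2.08504e-07


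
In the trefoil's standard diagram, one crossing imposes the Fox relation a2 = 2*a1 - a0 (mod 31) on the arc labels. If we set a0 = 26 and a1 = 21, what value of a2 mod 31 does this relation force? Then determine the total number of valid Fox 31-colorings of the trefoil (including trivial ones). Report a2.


Step 1: Apply the given crossing relation 2*a1 - a0 - a2 = 0 (mod 31).
  a2 = 2*a1 - a0 mod 31
  a2 = 2*21 - 26 mod 31
  a2 = 42 - 26 mod 31
  a2 = 16 mod 31 = 16
Step 2: The trefoil has determinant 3.
  Number of Fox p-colorings (p prime) is p^2 if p = 3, else p.
  Since 31 does not divide 3, only trivial (constant) colorings exist.
  (So the trial a0 = 26, a1 = 21 with a0 != a1 does NOT extend to a valid coloring of the whole trefoil: the other two crossing relations require 3*(a1 - a0) = 0 (mod 31), which fails.)
  Total colorings = 31
Step 3: a2 = 16, total Fox 31-colorings = 31

16


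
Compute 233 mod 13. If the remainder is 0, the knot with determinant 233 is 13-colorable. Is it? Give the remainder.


Step 1: A knot is p-colorable if and only if p divides its determinant.
Step 2: Compute 233 mod 13.
233 = 17 * 13 + 12
Step 3: 233 mod 13 = 12
Step 4: The knot is 13-colorable: no

12


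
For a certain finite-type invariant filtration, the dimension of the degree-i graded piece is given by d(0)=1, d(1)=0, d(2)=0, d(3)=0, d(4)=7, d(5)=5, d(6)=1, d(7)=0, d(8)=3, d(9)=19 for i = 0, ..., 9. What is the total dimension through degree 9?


Total dimension = d(0) + d(1) + ... + d(9)
= 1 + 0 + 0 + 0 + 7 + 5 + 1 + 0 + 3 + 19
= 36

36


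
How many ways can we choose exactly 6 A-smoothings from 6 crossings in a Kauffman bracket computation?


We choose which 6 of 6 crossings get A-smoothings.
C(6, 6) = 6! / (6! * 0!)
= 1

1


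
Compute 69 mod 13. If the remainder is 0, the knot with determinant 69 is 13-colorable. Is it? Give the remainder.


Step 1: A knot is p-colorable if and only if p divides its determinant.
Step 2: Compute 69 mod 13.
69 = 5 * 13 + 4
Step 3: 69 mod 13 = 4
Step 4: The knot is 13-colorable: no

4


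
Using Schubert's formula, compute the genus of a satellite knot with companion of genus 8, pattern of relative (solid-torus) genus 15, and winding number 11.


Schubert: g(satellite) = g_rel(pattern) + |winding| * g(companion),
where g_rel(pattern) is the genus of the pattern relative to the solid torus.
= 15 + 11 * 8
= 15 + 88 = 103

103


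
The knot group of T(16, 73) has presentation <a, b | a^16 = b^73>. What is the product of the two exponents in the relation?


The relation is a^16 = b^73.
Product of exponents = 16 * 73
= 1168

1168


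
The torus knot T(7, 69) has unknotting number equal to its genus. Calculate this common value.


For a torus knot T(p,q), both the unknotting number and genus equal (p-1)(q-1)/2.
= (7-1)(69-1)/2
= 6*68/2
= 408/2 = 204

204


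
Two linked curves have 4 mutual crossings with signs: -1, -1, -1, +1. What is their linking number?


Step 1: Count positive crossings: 1
Step 2: Count negative crossings: 3
Step 3: Sum of signs = 1 - 3 = -2
Step 4: Linking number = sum/2 = -2/2 = -1

-1


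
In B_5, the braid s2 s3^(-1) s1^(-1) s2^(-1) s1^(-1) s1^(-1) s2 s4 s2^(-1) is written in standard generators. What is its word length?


The word length counts the number of generators (including inverses).
Listing each generator: s2, s3^(-1), s1^(-1), s2^(-1), s1^(-1), s1^(-1), s2, s4, s2^(-1)
There are 9 generators in this braid word.

9


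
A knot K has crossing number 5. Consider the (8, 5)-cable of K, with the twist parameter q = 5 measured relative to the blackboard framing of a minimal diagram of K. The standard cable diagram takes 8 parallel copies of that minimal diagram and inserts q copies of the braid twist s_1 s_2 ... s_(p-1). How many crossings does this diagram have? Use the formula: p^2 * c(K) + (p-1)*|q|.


Step 1: Each of the c(K) crossings of the companion diagram becomes p*p = p^2 crossings among the p parallel strands, and each of the |q| twists s_1 s_2 ... s_(p-1) adds (p-1) crossings.
  Crossings = p^2 * c(K) + (p-1)*|q|
Step 2: = 8^2 * 5 + (8-1)*5
Step 3: = 64*5 + 7*5
Step 4: = 320 + 35 = 355

355


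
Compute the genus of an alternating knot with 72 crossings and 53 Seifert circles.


For alternating knots, g = (c - s + 1)/2.
= (72 - 53 + 1)/2
= 20/2 = 10

10


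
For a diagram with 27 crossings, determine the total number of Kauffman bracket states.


Each crossing contributes 2 choices (A-smoothing or B-smoothing).
Total states = 2^27 = 134217728

134217728


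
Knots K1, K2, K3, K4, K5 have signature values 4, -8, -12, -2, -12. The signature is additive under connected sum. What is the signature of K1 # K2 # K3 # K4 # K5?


The signature is additive under connected sum.
signature(K1 # K2 # K3 # K4 # K5) = (4) + (-8) + (-12) + (-2) + (-12)
= -30

-30


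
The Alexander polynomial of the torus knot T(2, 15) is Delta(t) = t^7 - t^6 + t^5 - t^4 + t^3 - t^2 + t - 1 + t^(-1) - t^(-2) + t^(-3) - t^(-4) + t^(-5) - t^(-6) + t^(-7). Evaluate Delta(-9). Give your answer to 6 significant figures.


Substituting t = -9 into Delta(t) = t^7 - t^6 + t^5 - t^4 + t^3 - t^2 + t - 1 + t^(-1) - t^(-2) + t^(-3) - t^(-4) + t^(-5) - t^(-6) + t^(-7):
Term values: (-4782969) + (-531441) + (-59049) + (-6561) + (-729) + (-81) + (-9) + (-1) + (-0.111111) + (-0.0123457) + (-0.00137174) + (-0.000152416) + (-1.69351e-05) + (-1.88168e-06) + (-2.09075e-07)
Sum = -5380840.125
Rounded to 6 significant figures: -5.38084e+06

-5.38084e+06


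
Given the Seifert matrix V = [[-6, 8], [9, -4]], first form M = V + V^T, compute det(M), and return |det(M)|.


Step 1: Form V + V^T where V = [[-6, 8], [9, -4]]
  V^T = [[-6, 9], [8, -4]]
  V + V^T = [[-12, 17], [17, -8]]
Step 2: det(V + V^T) = (-12)*(-8) - 17*17
  = 96 - 289 = -193
Step 3: Knot determinant = |det(V + V^T)| = |-193| = 193

193


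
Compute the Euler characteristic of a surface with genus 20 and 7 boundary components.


chi = 2 - 2g - b
= 2 - 2*20 - 7
= 2 - 40 - 7 = -45

-45


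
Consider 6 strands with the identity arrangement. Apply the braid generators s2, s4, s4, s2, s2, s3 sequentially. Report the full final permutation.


Starting with identity [1, 2, 3, 4, 5, 6].
Apply generators in sequence:
  After s2: [1, 3, 2, 4, 5, 6]
  After s4: [1, 3, 2, 5, 4, 6]
  After s4: [1, 3, 2, 4, 5, 6]
  After s2: [1, 2, 3, 4, 5, 6]
  After s2: [1, 3, 2, 4, 5, 6]
  After s3: [1, 3, 4, 2, 5, 6]
Final permutation: [1, 3, 4, 2, 5, 6]

[1, 3, 4, 2, 5, 6]


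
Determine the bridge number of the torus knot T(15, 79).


The bridge number of T(p,q) is min(p,q).
min(15, 79) = 15

15


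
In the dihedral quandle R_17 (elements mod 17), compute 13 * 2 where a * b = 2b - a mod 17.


13 * 2 = 2*2 - 13 mod 17
= 4 - 13 mod 17
= -9 mod 17 = 8

8


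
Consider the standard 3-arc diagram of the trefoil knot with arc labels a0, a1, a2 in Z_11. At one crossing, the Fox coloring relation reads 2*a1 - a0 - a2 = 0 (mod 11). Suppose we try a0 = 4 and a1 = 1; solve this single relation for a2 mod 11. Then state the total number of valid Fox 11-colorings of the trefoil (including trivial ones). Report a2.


Step 1: Apply the given crossing relation 2*a1 - a0 - a2 = 0 (mod 11).
  a2 = 2*a1 - a0 mod 11
  a2 = 2*1 - 4 mod 11
  a2 = 2 - 4 mod 11
  a2 = -2 mod 11 = 9
Step 2: The trefoil has determinant 3.
  Number of Fox p-colorings (p prime) is p^2 if p = 3, else p.
  Since 11 does not divide 3, only trivial (constant) colorings exist.
  (So the trial a0 = 4, a1 = 1 with a0 != a1 does NOT extend to a valid coloring of the whole trefoil: the other two crossing relations require 3*(a1 - a0) = 0 (mod 11), which fails.)
  Total colorings = 11
Step 3: a2 = 9, total Fox 11-colorings = 11

9


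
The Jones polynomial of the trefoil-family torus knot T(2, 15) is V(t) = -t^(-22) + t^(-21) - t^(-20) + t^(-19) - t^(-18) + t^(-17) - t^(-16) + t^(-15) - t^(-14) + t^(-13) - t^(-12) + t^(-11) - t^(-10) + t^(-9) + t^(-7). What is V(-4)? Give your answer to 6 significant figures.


Substituting t = -4 into V(t) = -t^(-22) + t^(-21) - t^(-20) + t^(-19) - t^(-18) + t^(-17) - t^(-16) + t^(-15) - t^(-14) + t^(-13) - t^(-12) + t^(-11) - t^(-10) + t^(-9) + t^(-7):
  (-)t^(-22) = -5.68434e-14
  (+)t^(-21) = -2.27374e-13
  (-)t^(-20) = -9.09495e-13
  (+)t^(-19) = -3.63798e-12
  (-)t^(-18) = -1.45519e-11
  (+)t^(-17) = -5.82077e-11
  (-)t^(-16) = -2.32831e-10
  (+)t^(-15) = -9.31323e-10
  (-)t^(-14) = -3.72529e-09
  (+)t^(-13) = -1.49012e-08
  (-)t^(-12) = -5.96046e-08
  (+)t^(-11) = -2.38419e-07
  (-)t^(-10) = -9.53674e-07
  (+)t^(-9) = -3.8147e-06
  (+)t^(-7) = -6.10352e-05
Sum = (-5.68434e-14) + (-2.27374e-13) + (-9.09495e-13) + (-3.63798e-12) + (-1.45519e-11) + (-5.82077e-11) + (-2.32831e-10) + (-9.31323e-10) + (-3.72529e-09) + (-1.49012e-08) + (-5.96046e-08) + (-2.38419e-07) + (-9.53674e-07) + (-3.8147e-06) + (-6.10352e-05)
= -6.612141925e-05
Rounded to 6 significant figures: -6.61214e-05

-6.61214e-05


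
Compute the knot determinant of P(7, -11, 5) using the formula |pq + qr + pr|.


Step 1: Compute pq + qr + pr.
pq = 7*(-11) = -77
qr = (-11)*5 = -55
pr = 7*5 = 35
pq + qr + pr = -77 + (-55) + 35 = -97
Step 2: Take absolute value.
det(P(7,-11,5)) = |-97| = 97

97


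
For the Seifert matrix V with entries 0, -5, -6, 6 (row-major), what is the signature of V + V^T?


Step 1: V + V^T = [[0, -11], [-11, 12]]
Step 2: trace = 12, det = -121
Step 3: Discriminant = 12^2 - 4*(-121) = 628
Step 4: Eigenvalues: 18.53, -6.52996
Step 5: Signature = (# positive eigenvalues) - (# negative eigenvalues) = 0

0


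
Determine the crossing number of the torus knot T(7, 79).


For a torus knot T(p, q) with gcd(p,q)=1,
the crossing number is min(p*(q-1), q*(p-1)).
p*(q-1) = 7*78 = 546
q*(p-1) = 79*6 = 474
min(546, 474) = 474

474


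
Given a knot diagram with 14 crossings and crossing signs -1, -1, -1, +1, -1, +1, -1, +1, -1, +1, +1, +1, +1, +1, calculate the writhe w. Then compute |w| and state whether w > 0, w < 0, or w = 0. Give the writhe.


Step 1: Count positive crossings (+1).
Positive crossings: 8
Step 2: Count negative crossings (-1).
Negative crossings: 6
Step 3: Writhe = (positive) - (negative)
w = 8 - 6 = 2
Step 4: |w| = 2, and w is positive

2


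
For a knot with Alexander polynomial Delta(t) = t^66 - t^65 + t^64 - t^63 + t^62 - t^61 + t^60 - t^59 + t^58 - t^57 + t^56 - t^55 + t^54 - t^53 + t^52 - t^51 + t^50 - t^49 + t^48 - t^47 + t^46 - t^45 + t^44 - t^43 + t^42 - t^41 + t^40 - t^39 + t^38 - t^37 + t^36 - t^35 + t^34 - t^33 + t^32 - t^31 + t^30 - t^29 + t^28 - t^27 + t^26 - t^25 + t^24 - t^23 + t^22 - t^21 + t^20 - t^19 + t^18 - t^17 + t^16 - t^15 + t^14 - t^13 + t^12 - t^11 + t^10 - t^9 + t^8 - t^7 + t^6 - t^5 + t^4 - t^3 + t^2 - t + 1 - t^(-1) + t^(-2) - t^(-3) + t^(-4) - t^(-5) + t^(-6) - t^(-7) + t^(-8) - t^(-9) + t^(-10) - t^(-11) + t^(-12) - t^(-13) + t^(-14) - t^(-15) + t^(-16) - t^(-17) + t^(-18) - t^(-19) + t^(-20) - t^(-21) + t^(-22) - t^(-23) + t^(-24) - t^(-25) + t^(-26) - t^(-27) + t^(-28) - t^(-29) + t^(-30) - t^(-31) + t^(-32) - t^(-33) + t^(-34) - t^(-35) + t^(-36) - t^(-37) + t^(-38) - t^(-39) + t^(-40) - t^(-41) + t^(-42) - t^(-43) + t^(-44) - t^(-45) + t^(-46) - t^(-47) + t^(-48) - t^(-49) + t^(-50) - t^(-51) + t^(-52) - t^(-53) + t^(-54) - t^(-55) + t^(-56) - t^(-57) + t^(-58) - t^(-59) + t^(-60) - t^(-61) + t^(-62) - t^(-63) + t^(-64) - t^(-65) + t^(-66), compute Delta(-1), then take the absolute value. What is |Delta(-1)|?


Step 1: The polynomial has 133 terms with alternating signs, exponents from 66 down to -66.
Step 2: Substitute t = -1. The i-th term has coefficient (-1)^i and exponent (m-i),
  so its value is (-1)^i * (-1)^(m-i) = (-1)^m = 1 for every i.
Step 3: All 133 terms equal 1, so Delta(-1) = 133 * (1) = 133
Step 4: |Delta(-1)| = 133

133


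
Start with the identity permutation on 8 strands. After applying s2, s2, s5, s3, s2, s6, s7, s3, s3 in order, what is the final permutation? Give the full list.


Starting with identity [1, 2, 3, 4, 5, 6, 7, 8].
Apply generators in sequence:
  After s2: [1, 3, 2, 4, 5, 6, 7, 8]
  After s2: [1, 2, 3, 4, 5, 6, 7, 8]
  After s5: [1, 2, 3, 4, 6, 5, 7, 8]
  After s3: [1, 2, 4, 3, 6, 5, 7, 8]
  After s2: [1, 4, 2, 3, 6, 5, 7, 8]
  After s6: [1, 4, 2, 3, 6, 7, 5, 8]
  After s7: [1, 4, 2, 3, 6, 7, 8, 5]
  After s3: [1, 4, 3, 2, 6, 7, 8, 5]
  After s3: [1, 4, 2, 3, 6, 7, 8, 5]
Final permutation: [1, 4, 2, 3, 6, 7, 8, 5]

[1, 4, 2, 3, 6, 7, 8, 5]


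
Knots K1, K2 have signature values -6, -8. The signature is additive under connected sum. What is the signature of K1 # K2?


The signature is additive under connected sum.
signature(K1 # K2) = (-6) + (-8)
= -14

-14


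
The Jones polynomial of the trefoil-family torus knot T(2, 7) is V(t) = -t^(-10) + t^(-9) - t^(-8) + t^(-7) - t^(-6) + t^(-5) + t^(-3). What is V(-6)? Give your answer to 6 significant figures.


Substituting t = -6 into V(t) = -t^(-10) + t^(-9) - t^(-8) + t^(-7) - t^(-6) + t^(-5) + t^(-3):
  (-)t^(-10) = -1.65382e-08
  (+)t^(-9) = -9.9229e-08
  (-)t^(-8) = -5.95374e-07
  (+)t^(-7) = -3.57225e-06
  (-)t^(-6) = -2.14335e-05
  (+)t^(-5) = -0.000128601
  (+)t^(-3) = -0.00462963
Sum = (-1.65382e-08) + (-9.9229e-08) + (-5.95374e-07) + (-3.57225e-06) + (-2.14335e-05) + (-0.000128601) + (-0.00462963)
= -0.00478394731
Rounded to 6 significant figures: -0.00478395

-0.00478395


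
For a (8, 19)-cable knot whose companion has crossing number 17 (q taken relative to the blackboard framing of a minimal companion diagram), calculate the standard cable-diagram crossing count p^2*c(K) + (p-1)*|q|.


Step 1: Each of the c(K) crossings of the companion diagram becomes p*p = p^2 crossings among the p parallel strands, and each of the |q| twists s_1 s_2 ... s_(p-1) adds (p-1) crossings.
  Crossings = p^2 * c(K) + (p-1)*|q|
Step 2: = 8^2 * 17 + (8-1)*19
Step 3: = 64*17 + 7*19
Step 4: = 1088 + 133 = 1221

1221


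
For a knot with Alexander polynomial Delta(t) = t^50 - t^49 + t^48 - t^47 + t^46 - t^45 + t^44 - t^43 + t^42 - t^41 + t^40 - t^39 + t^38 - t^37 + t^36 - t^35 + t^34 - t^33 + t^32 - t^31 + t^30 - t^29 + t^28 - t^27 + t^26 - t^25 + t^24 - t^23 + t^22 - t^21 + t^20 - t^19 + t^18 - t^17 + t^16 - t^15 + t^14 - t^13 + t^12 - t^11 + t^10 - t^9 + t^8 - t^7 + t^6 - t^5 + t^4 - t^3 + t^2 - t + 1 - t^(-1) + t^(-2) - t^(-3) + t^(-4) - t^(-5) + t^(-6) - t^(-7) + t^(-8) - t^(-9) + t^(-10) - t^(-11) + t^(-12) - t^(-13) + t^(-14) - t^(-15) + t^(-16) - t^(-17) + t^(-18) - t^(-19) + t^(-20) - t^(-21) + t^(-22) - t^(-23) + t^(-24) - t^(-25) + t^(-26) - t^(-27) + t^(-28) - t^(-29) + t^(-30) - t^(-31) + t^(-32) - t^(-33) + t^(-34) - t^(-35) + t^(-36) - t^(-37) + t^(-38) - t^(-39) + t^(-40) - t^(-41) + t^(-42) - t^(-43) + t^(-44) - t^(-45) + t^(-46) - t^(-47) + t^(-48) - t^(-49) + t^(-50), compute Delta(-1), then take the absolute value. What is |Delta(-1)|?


Step 1: The polynomial has 101 terms with alternating signs, exponents from 50 down to -50.
Step 2: Substitute t = -1. The i-th term has coefficient (-1)^i and exponent (m-i),
  so its value is (-1)^i * (-1)^(m-i) = (-1)^m = 1 for every i.
Step 3: All 101 terms equal 1, so Delta(-1) = 101 * (1) = 101
Step 4: |Delta(-1)| = 101

101


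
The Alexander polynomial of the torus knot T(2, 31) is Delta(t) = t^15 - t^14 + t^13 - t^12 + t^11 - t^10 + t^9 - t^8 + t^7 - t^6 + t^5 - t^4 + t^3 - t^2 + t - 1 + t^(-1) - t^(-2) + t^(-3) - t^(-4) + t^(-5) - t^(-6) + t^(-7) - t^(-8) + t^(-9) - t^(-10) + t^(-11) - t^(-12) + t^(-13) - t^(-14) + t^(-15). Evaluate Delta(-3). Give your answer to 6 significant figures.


Substituting t = -3 into Delta(t) = t^15 - t^14 + t^13 - t^12 + t^11 - t^10 + t^9 - t^8 + t^7 - t^6 + t^5 - t^4 + t^3 - t^2 + t - 1 + t^(-1) - t^(-2) + t^(-3) - t^(-4) + t^(-5) - t^(-6) + t^(-7) - t^(-8) + t^(-9) - t^(-10) + t^(-11) - t^(-12) + t^(-13) - t^(-14) + t^(-15):
Term values: (-14348907) + (-4782969) + (-1594323) + (-531441) + (-177147) + (-59049) + (-19683) + (-6561) + (-2187) + (-729) + (-243) + (-81) + (-27) + (-9) + (-3) + (-1) + (-0.333333) + (-0.111111) + (-0.037037) + (-0.0123457) + (-0.00411523) + (-0.00137174) + (-0.000457247) + (-0.000152416) + (-5.08053e-05) + (-1.69351e-05) + (-5.64503e-06) + (-1.88168e-06) + (-6.27225e-07) + (-2.09075e-07) + (-6.96917e-08)
Sum = -21523360.5
Rounded to 6 significant figures: -2.15234e+07

-2.15234e+07


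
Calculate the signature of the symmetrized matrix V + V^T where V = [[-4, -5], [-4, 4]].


Step 1: V + V^T = [[-8, -9], [-9, 8]]
Step 2: trace = 0, det = -145
Step 3: Discriminant = 0^2 - 4*(-145) = 580
Step 4: Eigenvalues: 12.0416, -12.0416
Step 5: Signature = (# positive eigenvalues) - (# negative eigenvalues) = 0

0


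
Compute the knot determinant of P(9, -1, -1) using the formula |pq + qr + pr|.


Step 1: Compute pq + qr + pr.
pq = 9*(-1) = -9
qr = (-1)*(-1) = 1
pr = 9*(-1) = -9
pq + qr + pr = -9 + 1 + (-9) = -17
Step 2: Take absolute value.
det(P(9,-1,-1)) = |-17| = 17

17


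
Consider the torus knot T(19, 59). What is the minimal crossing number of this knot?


For a torus knot T(p, q) with gcd(p,q)=1,
the crossing number is min(p*(q-1), q*(p-1)).
p*(q-1) = 19*58 = 1102
q*(p-1) = 59*18 = 1062
min(1102, 1062) = 1062

1062


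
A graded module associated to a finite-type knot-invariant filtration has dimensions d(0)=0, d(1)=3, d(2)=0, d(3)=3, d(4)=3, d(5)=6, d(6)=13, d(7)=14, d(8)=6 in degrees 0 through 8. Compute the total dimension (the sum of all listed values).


Total dimension = d(0) + d(1) + ... + d(8)
= 0 + 3 + 0 + 3 + 3 + 6 + 13 + 14 + 6
= 48

48


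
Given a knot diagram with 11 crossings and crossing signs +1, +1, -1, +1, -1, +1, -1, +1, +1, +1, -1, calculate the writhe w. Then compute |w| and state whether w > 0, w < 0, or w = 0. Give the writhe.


Step 1: Count positive crossings (+1).
Positive crossings: 7
Step 2: Count negative crossings (-1).
Negative crossings: 4
Step 3: Writhe = (positive) - (negative)
w = 7 - 4 = 3
Step 4: |w| = 3, and w is positive

3


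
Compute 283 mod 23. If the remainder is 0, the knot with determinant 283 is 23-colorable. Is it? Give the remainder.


Step 1: A knot is p-colorable if and only if p divides its determinant.
Step 2: Compute 283 mod 23.
283 = 12 * 23 + 7
Step 3: 283 mod 23 = 7
Step 4: The knot is 23-colorable: no

7


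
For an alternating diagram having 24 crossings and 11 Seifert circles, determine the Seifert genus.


For alternating knots, g = (c - s + 1)/2.
= (24 - 11 + 1)/2
= 14/2 = 7

7


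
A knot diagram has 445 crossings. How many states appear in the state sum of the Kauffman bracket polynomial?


Each crossing contributes 2 choices (A-smoothing or B-smoothing).
Total states = 2^445 = 90854840536950861318665475986000566794205170085914757535186274897579911014174740415773881339220445695095315200783272241691825203576832

90854840536950861318665475986000566794205170085914757535186274897579911014174740415773881339220445695095315200783272241691825203576832


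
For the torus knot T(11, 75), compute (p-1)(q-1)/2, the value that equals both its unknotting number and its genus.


For a torus knot T(p,q), both the unknotting number and genus equal (p-1)(q-1)/2.
= (11-1)(75-1)/2
= 10*74/2
= 740/2 = 370

370


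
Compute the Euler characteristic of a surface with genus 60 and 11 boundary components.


chi = 2 - 2g - b
= 2 - 2*60 - 11
= 2 - 120 - 11 = -129

-129


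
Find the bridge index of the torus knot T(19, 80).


The bridge number of T(p,q) is min(p,q).
min(19, 80) = 19

19


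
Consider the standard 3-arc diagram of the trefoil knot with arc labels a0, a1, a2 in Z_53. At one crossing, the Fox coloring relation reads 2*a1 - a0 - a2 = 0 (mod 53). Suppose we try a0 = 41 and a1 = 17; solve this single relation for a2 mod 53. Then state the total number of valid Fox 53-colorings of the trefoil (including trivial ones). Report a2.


Step 1: Apply the given crossing relation 2*a1 - a0 - a2 = 0 (mod 53).
  a2 = 2*a1 - a0 mod 53
  a2 = 2*17 - 41 mod 53
  a2 = 34 - 41 mod 53
  a2 = -7 mod 53 = 46
Step 2: The trefoil has determinant 3.
  Number of Fox p-colorings (p prime) is p^2 if p = 3, else p.
  Since 53 does not divide 3, only trivial (constant) colorings exist.
  (So the trial a0 = 41, a1 = 17 with a0 != a1 does NOT extend to a valid coloring of the whole trefoil: the other two crossing relations require 3*(a1 - a0) = 0 (mod 53), which fails.)
  Total colorings = 53
Step 3: a2 = 46, total Fox 53-colorings = 53

46


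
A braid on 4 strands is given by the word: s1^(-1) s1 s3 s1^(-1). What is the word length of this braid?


The word length counts the number of generators (including inverses).
Listing each generator: s1^(-1), s1, s3, s1^(-1)
There are 4 generators in this braid word.

4


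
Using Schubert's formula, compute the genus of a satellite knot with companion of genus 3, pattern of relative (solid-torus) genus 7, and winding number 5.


Schubert: g(satellite) = g_rel(pattern) + |winding| * g(companion),
where g_rel(pattern) is the genus of the pattern relative to the solid torus.
= 7 + 5 * 3
= 7 + 15 = 22

22


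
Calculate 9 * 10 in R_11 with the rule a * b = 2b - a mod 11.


9 * 10 = 2*10 - 9 mod 11
= 20 - 9 mod 11
= 11 mod 11 = 0

0


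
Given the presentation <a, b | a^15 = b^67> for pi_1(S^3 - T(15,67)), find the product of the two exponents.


The relation is a^15 = b^67.
Product of exponents = 15 * 67
= 1005

1005


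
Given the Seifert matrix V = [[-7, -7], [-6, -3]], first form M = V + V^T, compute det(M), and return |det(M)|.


Step 1: Form V + V^T where V = [[-7, -7], [-6, -3]]
  V^T = [[-7, -6], [-7, -3]]
  V + V^T = [[-14, -13], [-13, -6]]
Step 2: det(V + V^T) = (-14)*(-6) - (-13)*(-13)
  = 84 - 169 = -85
Step 3: Knot determinant = |det(V + V^T)| = |-85| = 85

85


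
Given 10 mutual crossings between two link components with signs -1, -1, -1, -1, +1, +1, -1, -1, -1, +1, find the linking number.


Step 1: Count positive crossings: 3
Step 2: Count negative crossings: 7
Step 3: Sum of signs = 3 - 7 = -4
Step 4: Linking number = sum/2 = -4/2 = -2

-2


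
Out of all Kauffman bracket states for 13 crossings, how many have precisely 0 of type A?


We choose which 0 of 13 crossings get A-smoothings.
C(13, 0) = 13! / (0! * 13!)
= 1

1


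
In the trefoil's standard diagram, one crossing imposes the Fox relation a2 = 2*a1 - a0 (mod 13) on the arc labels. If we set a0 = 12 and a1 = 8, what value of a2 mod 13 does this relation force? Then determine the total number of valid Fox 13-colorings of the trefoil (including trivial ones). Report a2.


Step 1: Apply the given crossing relation 2*a1 - a0 - a2 = 0 (mod 13).
  a2 = 2*a1 - a0 mod 13
  a2 = 2*8 - 12 mod 13
  a2 = 16 - 12 mod 13
  a2 = 4 mod 13 = 4
Step 2: The trefoil has determinant 3.
  Number of Fox p-colorings (p prime) is p^2 if p = 3, else p.
  Since 13 does not divide 3, only trivial (constant) colorings exist.
  (So the trial a0 = 12, a1 = 8 with a0 != a1 does NOT extend to a valid coloring of the whole trefoil: the other two crossing relations require 3*(a1 - a0) = 0 (mod 13), which fails.)
  Total colorings = 13
Step 3: a2 = 4, total Fox 13-colorings = 13

4


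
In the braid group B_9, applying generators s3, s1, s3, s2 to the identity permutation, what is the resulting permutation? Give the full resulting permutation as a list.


Starting with identity [1, 2, 3, 4, 5, 6, 7, 8, 9].
Apply generators in sequence:
  After s3: [1, 2, 4, 3, 5, 6, 7, 8, 9]
  After s1: [2, 1, 4, 3, 5, 6, 7, 8, 9]
  After s3: [2, 1, 3, 4, 5, 6, 7, 8, 9]
  After s2: [2, 3, 1, 4, 5, 6, 7, 8, 9]
Final permutation: [2, 3, 1, 4, 5, 6, 7, 8, 9]

[2, 3, 1, 4, 5, 6, 7, 8, 9]


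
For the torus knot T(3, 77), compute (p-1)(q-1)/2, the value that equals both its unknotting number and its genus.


For a torus knot T(p,q), both the unknotting number and genus equal (p-1)(q-1)/2.
= (3-1)(77-1)/2
= 2*76/2
= 152/2 = 76

76


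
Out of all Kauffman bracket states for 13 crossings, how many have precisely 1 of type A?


We choose which 1 of 13 crossings get A-smoothings.
C(13, 1) = 13! / (1! * 12!)
= 13

13


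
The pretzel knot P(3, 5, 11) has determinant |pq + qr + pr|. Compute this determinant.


Step 1: Compute pq + qr + pr.
pq = 3*5 = 15
qr = 5*11 = 55
pr = 3*11 = 33
pq + qr + pr = 15 + 55 + 33 = 103
Step 2: Take absolute value.
det(P(3,5,11)) = |103| = 103

103


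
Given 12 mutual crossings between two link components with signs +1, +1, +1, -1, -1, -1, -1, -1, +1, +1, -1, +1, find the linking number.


Step 1: Count positive crossings: 6
Step 2: Count negative crossings: 6
Step 3: Sum of signs = 6 - 6 = 0
Step 4: Linking number = sum/2 = 0/2 = 0

0
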